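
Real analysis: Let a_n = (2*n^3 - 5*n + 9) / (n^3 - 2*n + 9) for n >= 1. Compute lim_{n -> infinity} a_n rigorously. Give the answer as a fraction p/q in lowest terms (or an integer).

Divide numerator and denominator by n^3, the highest power:
numerator / n^3 = 2 - 5/n^2 + 9/n^3
denominator / n^3 = 1 - 2/n^2 + 9/n^3
As n -> infinity, all terms of the form c/n^k (k >= 1) tend to 0.
So numerator / n^3 -> 2 and denominator / n^3 -> 1.
Therefore lim a_n = 2.

2


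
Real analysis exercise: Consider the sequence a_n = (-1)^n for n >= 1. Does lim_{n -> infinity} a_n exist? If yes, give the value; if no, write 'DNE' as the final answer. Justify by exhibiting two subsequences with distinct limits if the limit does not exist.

Examine the behaviour of a_n along subsequences.
Even-n subsequence a_{2k} = 1 -> 1. Odd-n subsequence a_{2k+1} = -1 -> -1.
Since these two subsequential limits are 1 and -1, distinct, the full sequence cannot converge (a convergent sequence has all subsequences tending to the same limit). So lim a_n does not exist.

DNE


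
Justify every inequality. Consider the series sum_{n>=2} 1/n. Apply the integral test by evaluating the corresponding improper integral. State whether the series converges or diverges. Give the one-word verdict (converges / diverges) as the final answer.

Let f(x) = 1/x. Then f is positive, continuous, and decreasing on [2, infinity), so the integral test applies.
Compute the improper integral int_{2}^infinity f(x) dx:
  antiderivative F(x) = log(x).
  As x -> infinity, log(x) -> infinity.
  So int = infinity - log(2) = infinity. By the integral test, the series diverges.

diverges


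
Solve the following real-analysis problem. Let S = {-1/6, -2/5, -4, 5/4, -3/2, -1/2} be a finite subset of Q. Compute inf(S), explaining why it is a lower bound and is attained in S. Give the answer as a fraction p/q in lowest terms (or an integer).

S is finite, so inf(S) = min(S).
Sorted increasing:
-4, -3/2, -1/2, -2/5, -1/6, 5/4
The extremum is -4.
For every x in S, x >= -4. And -4 is in S, so it is attained.
Therefore inf(S) = -4.

-4


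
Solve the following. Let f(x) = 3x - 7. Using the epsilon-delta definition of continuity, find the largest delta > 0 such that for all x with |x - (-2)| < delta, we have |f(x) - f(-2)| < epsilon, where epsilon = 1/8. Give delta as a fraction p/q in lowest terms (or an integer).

We compute f(-2) = 3*(-2) - 7 = -13.
|f(x) - f(-2)| = |3x - 7 - (-13)| = |3(x - (-2))| = 3|x - (-2)|.
We need 3|x - (-2)| < 1/8, i.e. |x - (-2)| < 1/8 / 3 = 1/24.
So any delta <= 1/24 works. Conversely, if delta > 1/24, then x = -2 + 1/24 satisfies |x - (-2)| = 1/24 < delta but |f(x) - f(-2)| = 3 * 1/24 = 1/8, which is not < 1/8; so no larger delta works.
Hence the largest such delta is 1/24.

1/24


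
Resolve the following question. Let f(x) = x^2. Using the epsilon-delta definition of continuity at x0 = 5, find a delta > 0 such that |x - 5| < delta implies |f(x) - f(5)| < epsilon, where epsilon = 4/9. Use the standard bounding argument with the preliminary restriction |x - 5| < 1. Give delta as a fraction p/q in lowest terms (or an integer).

Factor: |x^2 - (5)^2| = |x - 5| * |x + 5|.
Impose |x - 5| < 1 first. Then |x + 5| = |(x - 5) + 2*(5)| <= |x - 5| + 2*|5| < 1 + 10 = 11.
So |x^2 - (5)^2| < delta * 11.
We need delta * 11 <= 4/9, i.e. delta <= 4/9/11 = 4/99.
Since 4/99 < 1, this is tighter than 1; take delta = 4/99.
So delta = 4/99 works.

4/99


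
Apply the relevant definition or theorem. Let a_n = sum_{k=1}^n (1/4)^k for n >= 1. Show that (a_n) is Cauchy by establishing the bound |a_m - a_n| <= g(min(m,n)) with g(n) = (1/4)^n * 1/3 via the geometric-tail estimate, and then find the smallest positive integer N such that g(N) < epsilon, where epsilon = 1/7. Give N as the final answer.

For m > n >= 1: |a_m - a_n| = sum_{k=n+1}^m (1/4)^k < sum_{k=n+1}^infinity (1/4)^k = (1/4)^(n+1) / (1 - 1/4) = (1/4)^n * (1/4) * (4/3) = (1/4)^n * 1/3.
So g(n) = (1/4)^n / 3. Since g(n) -> 0, (a_n) is Cauchy.
Now solve g(N) < 1/7: (1/4)^N / 3 < 1/7 <=> 4^N > 1 / (3 * 1/7) = 7/3.
Check powers of 4: 4^0 = 1 <= 7/3, 4^1 = 4 > 7/3.
So the smallest such N is 1. Check: g(1) = 1/(3 * 4) = 1/12 < 1/7.

1


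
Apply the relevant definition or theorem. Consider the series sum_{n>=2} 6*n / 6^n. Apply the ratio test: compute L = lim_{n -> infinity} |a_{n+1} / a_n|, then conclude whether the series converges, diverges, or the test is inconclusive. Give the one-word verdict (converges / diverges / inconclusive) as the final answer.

Let a_n denote the general term. Form the ratio a_{n+1}/a_n and simplify:
a_{n+1}/a_n = (n + 1)/(6*n)
Take the limit as n -> infinity: L = 1/6.
Since L = 1/6 < 1, the ratio test implies the series converges.

converges


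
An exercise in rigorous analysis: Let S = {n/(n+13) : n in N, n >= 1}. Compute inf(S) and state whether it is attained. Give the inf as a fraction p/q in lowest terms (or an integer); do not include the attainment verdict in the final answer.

Analysis:
- Values: 1/14, 2/15, 3/16, 4/17, ... strictly increasing.
- Minimum is 1/14 (n=1); inf = 1/14 (attained).
- n/(n+13) = 1 - 13/(n+13) -> 1 from below as n -> infinity, and never equals 1.
- So sup = 1 (not attained).
Conclusion: inf(S) = 1/14, attained in S.

1/14


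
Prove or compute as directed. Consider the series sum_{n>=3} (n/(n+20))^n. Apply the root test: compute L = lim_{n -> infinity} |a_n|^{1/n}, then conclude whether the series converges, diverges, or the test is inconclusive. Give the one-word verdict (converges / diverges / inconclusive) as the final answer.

Let a_n denote the general term. Form |a_n|^(1/n) and simplify:
|a_n|^(1/n) = n/(n + 20)
Take the limit as n -> infinity: L = 1.
Since L = 1, the root test is inconclusive. (In fact a_n = (n/(n+20))^n -> e^(-20) != 0, so the nth-term test shows divergence; but the root test itself gives no conclusion.)

inconclusive


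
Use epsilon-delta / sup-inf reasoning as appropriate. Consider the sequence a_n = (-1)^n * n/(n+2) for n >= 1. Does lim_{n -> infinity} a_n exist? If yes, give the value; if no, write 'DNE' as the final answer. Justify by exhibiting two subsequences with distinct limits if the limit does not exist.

Examine the behaviour of a_n along subsequences.
a_{2k} = 2k/(2k+2) -> 1. a_{2k+1} = -(2k+1)/(2k+3) -> -1.
Since these two subsequential limits are 1 and -1, distinct, the full sequence cannot converge (a convergent sequence has all subsequences tending to the same limit). So lim a_n does not exist.

DNE


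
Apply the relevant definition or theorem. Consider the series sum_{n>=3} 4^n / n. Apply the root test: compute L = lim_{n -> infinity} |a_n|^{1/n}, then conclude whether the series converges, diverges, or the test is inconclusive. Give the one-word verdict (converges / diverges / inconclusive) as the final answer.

Let a_n denote the general term. Form |a_n|^(1/n) and simplify:
|a_n|^(1/n) = 4/n^(1/n)
Take the limit as n -> infinity: L = 4.
Since L = 4 > 1, the root test implies divergence.

diverges


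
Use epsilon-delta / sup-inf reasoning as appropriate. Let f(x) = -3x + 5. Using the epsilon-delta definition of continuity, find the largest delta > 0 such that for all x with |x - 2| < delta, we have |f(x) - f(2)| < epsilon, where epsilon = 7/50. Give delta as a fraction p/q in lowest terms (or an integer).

We compute f(2) = -3*(2) + 5 = -1.
|f(x) - f(2)| = |-3x + 5 - (-1)| = |-3(x - 2)| = 3|x - 2|.
We need 3|x - 2| < 7/50, i.e. |x - 2| < 7/50 / 3 = 7/150.
So any delta <= 7/150 works. Conversely, if delta > 7/150, then x = 2 + 7/150 satisfies |x - 2| = 7/150 < delta but |f(x) - f(2)| = 3 * 7/150 = 7/50, which is not < 7/50; so no larger delta works.
Hence the largest such delta is 7/150.

7/150


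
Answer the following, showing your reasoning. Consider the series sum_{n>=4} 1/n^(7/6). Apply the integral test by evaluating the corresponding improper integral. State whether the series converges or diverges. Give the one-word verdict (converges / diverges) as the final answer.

Let f(x) = x^(-7/6). Then f is positive, continuous, and decreasing on [4, infinity), so the integral test applies.
Compute the improper integral int_{4}^infinity f(x) dx:
  antiderivative F(x) = -6/x^(1/6).
  As x -> infinity, F(x) -> 0 (since p = 7/6 > 1).
  So int = F(infinity) - F(4) = 0 - (-3*2^(2/3)) = 3*2^(2/3).
  Finite, so by the integral test, the series converges.

converges


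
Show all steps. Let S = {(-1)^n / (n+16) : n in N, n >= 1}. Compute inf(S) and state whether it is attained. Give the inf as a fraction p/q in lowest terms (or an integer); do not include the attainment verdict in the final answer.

Analysis:
- Values: -1/17, 1/18, -1/19, 1/20, -1/21, ...
- Positive terms (even n): 1/(2+16), 1/(4+16), ... decreasing -> max = 1/18 (n=2).
- Negative terms (odd n): -1/(1+16), -1/(3+16), ... increasing -> min = -1/17 (n=1).
- So sup = 1/18 (attained at n=2); inf = -1/17 (attained at n=1).
Conclusion: inf(S) = -1/17, attained in S.

-1/17


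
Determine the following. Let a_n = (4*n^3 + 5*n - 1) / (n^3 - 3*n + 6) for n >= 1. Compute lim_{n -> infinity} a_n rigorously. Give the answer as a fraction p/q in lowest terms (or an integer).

Divide numerator and denominator by n^3, the highest power:
numerator / n^3 = 4 + 5/n^2 - 1/n^3
denominator / n^3 = 1 - 3/n^2 + 6/n^3
As n -> infinity, all terms of the form c/n^k (k >= 1) tend to 0.
So numerator / n^3 -> 4 and denominator / n^3 -> 1.
Therefore lim a_n = 4.

4


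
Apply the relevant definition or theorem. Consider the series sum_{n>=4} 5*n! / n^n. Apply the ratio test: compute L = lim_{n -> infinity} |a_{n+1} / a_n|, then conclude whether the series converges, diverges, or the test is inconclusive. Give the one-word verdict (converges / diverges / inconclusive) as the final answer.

Let a_n denote the general term. Form the ratio a_{n+1}/a_n and simplify:
a_{n+1}/a_n = (n/(n + 1))^n
Take the limit as n -> infinity: L = exp(-1).
Since L = exp(-1) < 1, the ratio test implies the series converges.

converges


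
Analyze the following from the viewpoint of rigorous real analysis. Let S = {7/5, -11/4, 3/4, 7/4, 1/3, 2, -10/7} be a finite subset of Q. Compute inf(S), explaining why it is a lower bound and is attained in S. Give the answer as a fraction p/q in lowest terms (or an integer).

S is finite, so inf(S) = min(S).
Sorted increasing:
-11/4, -10/7, 1/3, 3/4, 7/5, 7/4, 2
The extremum is -11/4.
For every x in S, x >= -11/4. And -11/4 is in S, so it is attained.
Therefore inf(S) = -11/4.

-11/4


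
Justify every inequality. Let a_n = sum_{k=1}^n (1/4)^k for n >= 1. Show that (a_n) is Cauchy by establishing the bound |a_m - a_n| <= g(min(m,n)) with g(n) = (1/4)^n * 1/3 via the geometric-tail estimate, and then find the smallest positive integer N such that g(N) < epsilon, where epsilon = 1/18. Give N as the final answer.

For m > n >= 1: |a_m - a_n| = sum_{k=n+1}^m (1/4)^k < sum_{k=n+1}^infinity (1/4)^k = (1/4)^(n+1) / (1 - 1/4) = (1/4)^n * (1/4) * (4/3) = (1/4)^n * 1/3.
So g(n) = (1/4)^n / 3. Since g(n) -> 0, (a_n) is Cauchy.
Now solve g(N) < 1/18: (1/4)^N / 3 < 1/18 <=> 4^N > 1 / (3 * 1/18) = 6.
Check powers of 4: 4^1 = 4 <= 6, 4^2 = 16 > 6.
So the smallest such N is 2. Check: g(2) = 1/(3 * 16) = 1/48 < 1/18.

2


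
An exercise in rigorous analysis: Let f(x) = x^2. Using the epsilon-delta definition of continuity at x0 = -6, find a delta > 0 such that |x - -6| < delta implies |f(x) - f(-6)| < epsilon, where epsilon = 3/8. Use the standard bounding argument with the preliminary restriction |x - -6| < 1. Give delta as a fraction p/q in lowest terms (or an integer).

Factor: |x^2 - (-6)^2| = |x - -6| * |x + -6|.
Impose |x - -6| < 1 first. Then |x + -6| = |(x - -6) + 2*(-6)| <= |x - -6| + 2*|-6| < 1 + 12 = 13.
So |x^2 - (-6)^2| < delta * 13.
We need delta * 13 <= 3/8, i.e. delta <= 3/8/13 = 3/104.
Since 3/104 < 1, this is tighter than 1; take delta = 3/104.
So delta = 3/104 works.

3/104


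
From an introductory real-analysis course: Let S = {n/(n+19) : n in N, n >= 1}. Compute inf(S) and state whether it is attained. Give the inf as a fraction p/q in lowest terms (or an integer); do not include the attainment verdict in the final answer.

Analysis:
- Values: 1/20, 2/21, 3/22, 4/23, ... strictly increasing.
- Minimum is 1/20 (n=1); inf = 1/20 (attained).
- n/(n+19) = 1 - 19/(n+19) -> 1 from below as n -> infinity, and never equals 1.
- So sup = 1 (not attained).
Conclusion: inf(S) = 1/20, attained in S.

1/20


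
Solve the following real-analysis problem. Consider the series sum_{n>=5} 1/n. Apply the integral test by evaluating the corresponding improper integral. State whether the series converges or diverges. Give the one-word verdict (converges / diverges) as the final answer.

Let f(x) = 1/x. Then f is positive, continuous, and decreasing on [5, infinity), so the integral test applies.
Compute the improper integral int_{5}^infinity f(x) dx:
  antiderivative F(x) = log(x).
  As x -> infinity, log(x) -> infinity.
  So int = infinity - log(5) = infinity. By the integral test, the series diverges.

diverges


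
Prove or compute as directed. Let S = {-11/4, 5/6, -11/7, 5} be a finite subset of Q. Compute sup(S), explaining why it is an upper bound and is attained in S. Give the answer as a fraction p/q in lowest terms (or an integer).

S is finite, so sup(S) = max(S).
Sorted decreasing:
5, 5/6, -11/7, -11/4
The extremum is 5.
For every x in S, x <= 5. And 5 is in S, so it is attained.
Therefore sup(S) = 5.

5


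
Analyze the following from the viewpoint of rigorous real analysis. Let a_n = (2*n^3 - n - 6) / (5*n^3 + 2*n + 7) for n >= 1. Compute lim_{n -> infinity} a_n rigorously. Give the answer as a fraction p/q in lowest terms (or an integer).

Divide numerator and denominator by n^3, the highest power:
numerator / n^3 = 2 - 1/n^2 - 6/n^3
denominator / n^3 = 5 + 2/n^2 + 7/n^3
As n -> infinity, all terms of the form c/n^k (k >= 1) tend to 0.
So numerator / n^3 -> 2 and denominator / n^3 -> 5.
Therefore lim a_n = 2/5.

2/5


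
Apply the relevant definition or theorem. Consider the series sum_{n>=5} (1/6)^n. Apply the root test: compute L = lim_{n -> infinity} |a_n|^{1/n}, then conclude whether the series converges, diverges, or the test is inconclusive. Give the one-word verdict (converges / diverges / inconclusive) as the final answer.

Let a_n denote the general term. Form |a_n|^(1/n) and simplify:
|a_n|^(1/n) = 1/6
Take the limit as n -> infinity: L = 1/6.
Since L = 1/6 < 1, the root test implies convergence.

converges


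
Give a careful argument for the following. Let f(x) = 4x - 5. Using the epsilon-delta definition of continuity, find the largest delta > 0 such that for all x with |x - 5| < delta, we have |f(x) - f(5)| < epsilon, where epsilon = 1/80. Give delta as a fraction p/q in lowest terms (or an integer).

We compute f(5) = 4*(5) - 5 = 15.
|f(x) - f(5)| = |4x - 5 - (15)| = |4(x - 5)| = 4|x - 5|.
We need 4|x - 5| < 1/80, i.e. |x - 5| < 1/80 / 4 = 1/320.
So any delta <= 1/320 works. Conversely, if delta > 1/320, then x = 5 + 1/320 satisfies |x - 5| = 1/320 < delta but |f(x) - f(5)| = 4 * 1/320 = 1/80, which is not < 1/80; so no larger delta works.
Hence the largest such delta is 1/320.

1/320


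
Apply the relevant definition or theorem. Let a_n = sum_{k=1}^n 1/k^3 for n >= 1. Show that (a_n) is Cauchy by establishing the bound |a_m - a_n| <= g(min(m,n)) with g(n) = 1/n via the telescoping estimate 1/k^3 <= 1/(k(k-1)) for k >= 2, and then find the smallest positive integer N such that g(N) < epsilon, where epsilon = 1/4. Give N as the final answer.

For m > n >= 1: |a_m - a_n| = sum_{k=n+1}^m 1/k^3.
Use 1/k^3 <= 1/(k(k-1)) = 1/(k-1) - 1/k for k >= 2 (which holds since k^3 >= k^2 >= k(k-1) for k >= 2):
sum_{k=n+1}^m 1/k^3 <= sum_{k=n+1}^m (1/(k-1) - 1/k) = 1/n - 1/m <= 1/n.
By symmetry the same bound holds with n,m swapped, so |a_m - a_n| <= 1/min(m,n) = g(min(m,n)). Since g(n) -> 0, (a_n) is Cauchy.
Now solve g(N) < 1/4: 1/N < 1/4 <=> N > 1/(1/4) = 4.
The smallest integer strictly greater than 4 is N = 5.
Check: g(5) = 1/5 < 1/4; g(4) = 1/4 >= 1/4. So N = 5.

5


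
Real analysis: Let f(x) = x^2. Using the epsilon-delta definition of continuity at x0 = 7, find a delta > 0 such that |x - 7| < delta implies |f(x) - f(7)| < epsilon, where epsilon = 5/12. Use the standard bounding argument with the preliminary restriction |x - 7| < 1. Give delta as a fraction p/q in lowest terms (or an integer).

Factor: |x^2 - (7)^2| = |x - 7| * |x + 7|.
Impose |x - 7| < 1 first. Then |x + 7| = |(x - 7) + 2*(7)| <= |x - 7| + 2*|7| < 1 + 14 = 15.
So |x^2 - (7)^2| < delta * 15.
We need delta * 15 <= 5/12, i.e. delta <= 5/12/15 = 1/36.
Since 1/36 < 1, this is tighter than 1; take delta = 1/36.
So delta = 1/36 works.

1/36


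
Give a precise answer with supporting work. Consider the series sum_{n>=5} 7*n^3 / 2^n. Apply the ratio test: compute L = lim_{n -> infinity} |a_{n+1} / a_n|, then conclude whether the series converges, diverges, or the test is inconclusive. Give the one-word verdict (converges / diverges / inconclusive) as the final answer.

Let a_n denote the general term. Form the ratio a_{n+1}/a_n and simplify:
a_{n+1}/a_n = (n + 1)^3/(2*n^3)
Take the limit as n -> infinity: L = 1/2.
Since L = 1/2 < 1, the ratio test implies the series converges.

converges


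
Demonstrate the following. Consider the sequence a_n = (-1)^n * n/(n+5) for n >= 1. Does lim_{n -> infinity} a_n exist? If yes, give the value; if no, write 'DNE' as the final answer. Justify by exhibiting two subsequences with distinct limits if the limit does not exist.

Examine the behaviour of a_n along subsequences.
a_{2k} = 2k/(2k+5) -> 1. a_{2k+1} = -(2k+1)/(2k+6) -> -1.
Since these two subsequential limits are 1 and -1, distinct, the full sequence cannot converge (a convergent sequence has all subsequences tending to the same limit). So lim a_n does not exist.

DNE


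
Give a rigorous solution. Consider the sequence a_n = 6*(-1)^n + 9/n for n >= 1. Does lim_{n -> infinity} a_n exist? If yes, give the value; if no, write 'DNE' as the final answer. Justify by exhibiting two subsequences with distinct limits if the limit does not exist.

Examine the behaviour of a_n along subsequences.
a_{2k} = 6 + 9/(2k) -> 6. a_{2k+1} = -6 + 9/(2k+1) -> -6.
Since these two subsequential limits are 6 and -6, distinct, the full sequence cannot converge (a convergent sequence has all subsequences tending to the same limit). So lim a_n does not exist.

DNE


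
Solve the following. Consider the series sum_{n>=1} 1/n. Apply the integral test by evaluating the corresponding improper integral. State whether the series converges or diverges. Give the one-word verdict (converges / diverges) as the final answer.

Let f(x) = 1/x. Then f is positive, continuous, and decreasing on [1, infinity), so the integral test applies.
Compute the improper integral int_{1}^infinity f(x) dx:
  antiderivative F(x) = log(x).
  As x -> infinity, log(x) -> infinity.
  So int = infinity - log(1) = infinity. By the integral test, the series diverges.

diverges


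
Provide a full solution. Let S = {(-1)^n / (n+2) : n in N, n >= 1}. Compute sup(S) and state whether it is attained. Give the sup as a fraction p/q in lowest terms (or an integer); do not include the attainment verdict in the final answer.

Analysis:
- Values: -1/3, 1/4, -1/5, 1/6, -1/7, ...
- Positive terms (even n): 1/(2+2), 1/(4+2), ... decreasing -> max = 1/4 (n=2).
- Negative terms (odd n): -1/(1+2), -1/(3+2), ... increasing -> min = -1/3 (n=1).
- So sup = 1/4 (attained at n=2); inf = -1/3 (attained at n=1).
Conclusion: sup(S) = 1/4, attained in S.

1/4


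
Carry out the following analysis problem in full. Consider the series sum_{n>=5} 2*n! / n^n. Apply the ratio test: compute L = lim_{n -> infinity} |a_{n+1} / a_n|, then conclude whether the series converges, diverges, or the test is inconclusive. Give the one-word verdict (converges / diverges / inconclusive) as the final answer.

Let a_n denote the general term. Form the ratio a_{n+1}/a_n and simplify:
a_{n+1}/a_n = (n/(n + 1))^n
Take the limit as n -> infinity: L = exp(-1).
Since L = exp(-1) < 1, the ratio test implies the series converges.

converges


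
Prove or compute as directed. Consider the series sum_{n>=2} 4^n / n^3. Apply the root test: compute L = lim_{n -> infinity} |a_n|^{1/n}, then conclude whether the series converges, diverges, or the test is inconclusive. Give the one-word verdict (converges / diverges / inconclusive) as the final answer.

Let a_n denote the general term. Form |a_n|^(1/n) and simplify:
|a_n|^(1/n) = 4/n^(3/n)
Take the limit as n -> infinity: L = 4.
Since L = 4 > 1, the root test implies divergence.

diverges


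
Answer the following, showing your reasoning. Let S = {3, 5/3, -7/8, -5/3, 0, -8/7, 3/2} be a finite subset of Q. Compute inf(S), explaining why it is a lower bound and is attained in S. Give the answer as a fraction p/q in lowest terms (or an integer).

S is finite, so inf(S) = min(S).
Sorted increasing:
-5/3, -8/7, -7/8, 0, 3/2, 5/3, 3
The extremum is -5/3.
For every x in S, x >= -5/3. And -5/3 is in S, so it is attained.
Therefore inf(S) = -5/3.

-5/3


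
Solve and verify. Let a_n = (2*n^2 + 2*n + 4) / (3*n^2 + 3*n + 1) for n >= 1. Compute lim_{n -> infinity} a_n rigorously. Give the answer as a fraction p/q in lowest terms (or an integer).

Divide numerator and denominator by n^2, the highest power:
numerator / n^2 = 2 + 2/n + 4/n^2
denominator / n^2 = 3 + 3/n + n^(-2)
As n -> infinity, all terms of the form c/n^k (k >= 1) tend to 0.
So numerator / n^2 -> 2 and denominator / n^2 -> 3.
Therefore lim a_n = 2/3.

2/3


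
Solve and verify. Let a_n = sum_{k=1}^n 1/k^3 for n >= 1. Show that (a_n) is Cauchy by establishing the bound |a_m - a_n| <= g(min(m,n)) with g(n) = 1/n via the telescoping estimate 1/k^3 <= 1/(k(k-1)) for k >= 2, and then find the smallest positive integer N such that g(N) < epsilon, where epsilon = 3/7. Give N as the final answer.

For m > n >= 1: |a_m - a_n| = sum_{k=n+1}^m 1/k^3.
Use 1/k^3 <= 1/(k(k-1)) = 1/(k-1) - 1/k for k >= 2 (which holds since k^3 >= k^2 >= k(k-1) for k >= 2):
sum_{k=n+1}^m 1/k^3 <= sum_{k=n+1}^m (1/(k-1) - 1/k) = 1/n - 1/m <= 1/n.
By symmetry the same bound holds with n,m swapped, so |a_m - a_n| <= 1/min(m,n) = g(min(m,n)). Since g(n) -> 0, (a_n) is Cauchy.
Now solve g(N) < 3/7: 1/N < 3/7 <=> N > 1/(3/7) = 7/3.
The smallest integer strictly greater than 7/3 is N = 3.
Check: g(3) = 1/3 < 3/7; g(2) = 1/2 >= 3/7. So N = 3.

3


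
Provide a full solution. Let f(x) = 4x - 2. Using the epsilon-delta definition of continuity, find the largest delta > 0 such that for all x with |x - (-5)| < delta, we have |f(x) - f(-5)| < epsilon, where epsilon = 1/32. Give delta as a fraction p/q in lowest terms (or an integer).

We compute f(-5) = 4*(-5) - 2 = -22.
|f(x) - f(-5)| = |4x - 2 - (-22)| = |4(x - (-5))| = 4|x - (-5)|.
We need 4|x - (-5)| < 1/32, i.e. |x - (-5)| < 1/32 / 4 = 1/128.
So any delta <= 1/128 works. Conversely, if delta > 1/128, then x = -5 + 1/128 satisfies |x - (-5)| = 1/128 < delta but |f(x) - f(-5)| = 4 * 1/128 = 1/32, which is not < 1/32; so no larger delta works.
Hence the largest such delta is 1/128.

1/128


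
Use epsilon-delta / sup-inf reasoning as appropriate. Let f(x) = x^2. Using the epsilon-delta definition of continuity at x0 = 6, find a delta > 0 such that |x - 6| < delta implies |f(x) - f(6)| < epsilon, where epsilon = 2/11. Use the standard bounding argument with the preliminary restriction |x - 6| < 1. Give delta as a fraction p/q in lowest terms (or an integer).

Factor: |x^2 - (6)^2| = |x - 6| * |x + 6|.
Impose |x - 6| < 1 first. Then |x + 6| = |(x - 6) + 2*(6)| <= |x - 6| + 2*|6| < 1 + 12 = 13.
So |x^2 - (6)^2| < delta * 13.
We need delta * 13 <= 2/11, i.e. delta <= 2/11/13 = 2/143.
Since 2/143 < 1, this is tighter than 1; take delta = 2/143.
So delta = 2/143 works.

2/143


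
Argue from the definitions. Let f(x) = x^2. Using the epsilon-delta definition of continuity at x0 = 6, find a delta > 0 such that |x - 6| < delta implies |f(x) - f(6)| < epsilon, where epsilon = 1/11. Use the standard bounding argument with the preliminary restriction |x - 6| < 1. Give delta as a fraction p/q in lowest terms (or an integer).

Factor: |x^2 - (6)^2| = |x - 6| * |x + 6|.
Impose |x - 6| < 1 first. Then |x + 6| = |(x - 6) + 2*(6)| <= |x - 6| + 2*|6| < 1 + 12 = 13.
So |x^2 - (6)^2| < delta * 13.
We need delta * 13 <= 1/11, i.e. delta <= 1/11/13 = 1/143.
Since 1/143 < 1, this is tighter than 1; take delta = 1/143.
So delta = 1/143 works.

1/143


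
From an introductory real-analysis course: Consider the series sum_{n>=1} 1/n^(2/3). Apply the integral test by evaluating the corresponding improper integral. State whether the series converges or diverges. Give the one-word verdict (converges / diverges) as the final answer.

Let f(x) = x^(-2/3). Then f is positive, continuous, and decreasing on [1, infinity), so the integral test applies.
Compute the improper integral int_{1}^infinity f(x) dx:
  antiderivative F(x) = 3*x^(1/3).
  As x -> infinity, F(x) -> infinity (since p = 2/3 < 1).
  So the integral diverges. By the integral test, the series diverges.

diverges


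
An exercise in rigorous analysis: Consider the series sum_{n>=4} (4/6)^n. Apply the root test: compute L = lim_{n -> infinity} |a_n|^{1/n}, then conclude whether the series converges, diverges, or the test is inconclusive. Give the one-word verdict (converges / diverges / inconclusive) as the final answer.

Let a_n denote the general term. Form |a_n|^(1/n) and simplify:
|a_n|^(1/n) = 2/3
Take the limit as n -> infinity: L = 2/3.
Since L = 2/3 < 1, the root test implies convergence.

converges


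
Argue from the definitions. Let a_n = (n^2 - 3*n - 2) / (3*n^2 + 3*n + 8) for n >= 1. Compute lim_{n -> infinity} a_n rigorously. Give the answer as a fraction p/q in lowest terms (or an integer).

Divide numerator and denominator by n^2, the highest power:
numerator / n^2 = 1 - 3/n - 2/n^2
denominator / n^2 = 3 + 3/n + 8/n^2
As n -> infinity, all terms of the form c/n^k (k >= 1) tend to 0.
So numerator / n^2 -> 1 and denominator / n^2 -> 3.
Therefore lim a_n = 1/3.

1/3


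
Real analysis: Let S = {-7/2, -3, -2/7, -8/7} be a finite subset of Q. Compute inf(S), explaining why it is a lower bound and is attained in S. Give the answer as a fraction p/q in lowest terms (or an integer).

S is finite, so inf(S) = min(S).
Sorted increasing:
-7/2, -3, -8/7, -2/7
The extremum is -7/2.
For every x in S, x >= -7/2. And -7/2 is in S, so it is attained.
Therefore inf(S) = -7/2.

-7/2


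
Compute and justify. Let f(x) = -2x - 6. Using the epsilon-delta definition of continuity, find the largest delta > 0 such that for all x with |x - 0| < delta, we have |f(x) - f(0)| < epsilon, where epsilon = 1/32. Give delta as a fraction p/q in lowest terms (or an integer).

We compute f(0) = -2*(0) - 6 = -6.
|f(x) - f(0)| = |-2x - 6 - (-6)| = |-2(x - 0)| = 2|x - 0|.
We need 2|x - 0| < 1/32, i.e. |x - 0| < 1/32 / 2 = 1/64.
So any delta <= 1/64 works. Conversely, if delta > 1/64, then x = 0 + 1/64 satisfies |x - 0| = 1/64 < delta but |f(x) - f(0)| = 2 * 1/64 = 1/32, which is not < 1/32; so no larger delta works.
Hence the largest such delta is 1/64.

1/64


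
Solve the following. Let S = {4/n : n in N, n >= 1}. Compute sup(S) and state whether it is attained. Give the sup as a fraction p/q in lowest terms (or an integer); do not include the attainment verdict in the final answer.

Analysis:
- Values: 4, 2, 4/3, 1, ... strictly decreasing.
- The maximum is 4 (n=1); sup = 4 (attained).
- The set is bounded below by 0; 4/n -> 0 so 0 is the greatest lower bound.
- 0 is not in the set, so inf = 0 is not attained.
Conclusion: sup(S) = 4, attained in S.

4


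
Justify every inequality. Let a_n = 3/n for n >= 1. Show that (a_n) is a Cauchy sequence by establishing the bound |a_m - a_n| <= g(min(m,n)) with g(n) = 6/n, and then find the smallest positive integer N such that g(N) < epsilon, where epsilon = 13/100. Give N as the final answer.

For any m, n >= 1, by the triangle inequality:
|a_m - a_n| = |3/m - 3/n| <= 3*1/m + 3*1/n <= 6/min(m,n).
So g(n) = 6/n bounds the Cauchy difference. Since g(n) -> 0, (a_n) is Cauchy.
Now solve g(N) < 13/100: 6/N < 13/100 <=> N > 6 / (13/100) = 600/13.
The smallest integer strictly greater than 600/13 is N = 47.
Check: g(47) = 6/47 = 6/47 < 13/100; g(46) = 3/23 >= 13/100. So N = 47.

47


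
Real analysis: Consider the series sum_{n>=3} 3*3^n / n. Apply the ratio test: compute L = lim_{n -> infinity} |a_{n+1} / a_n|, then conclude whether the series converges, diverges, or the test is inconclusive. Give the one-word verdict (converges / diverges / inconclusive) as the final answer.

Let a_n denote the general term. Form the ratio a_{n+1}/a_n and simplify:
a_{n+1}/a_n = 3*n/(n + 1)
Take the limit as n -> infinity: L = 3.
Since L = 3 > 1 (or L = infinity), the ratio test implies the series diverges.

diverges


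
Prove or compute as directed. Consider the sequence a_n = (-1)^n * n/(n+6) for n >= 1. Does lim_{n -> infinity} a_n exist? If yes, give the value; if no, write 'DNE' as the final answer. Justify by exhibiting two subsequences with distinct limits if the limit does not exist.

Examine the behaviour of a_n along subsequences.
a_{2k} = 2k/(2k+6) -> 1. a_{2k+1} = -(2k+1)/(2k+7) -> -1.
Since these two subsequential limits are 1 and -1, distinct, the full sequence cannot converge (a convergent sequence has all subsequences tending to the same limit). So lim a_n does not exist.

DNE


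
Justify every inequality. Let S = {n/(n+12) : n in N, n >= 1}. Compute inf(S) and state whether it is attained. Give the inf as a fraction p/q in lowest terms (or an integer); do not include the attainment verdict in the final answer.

Analysis:
- Values: 1/13, 1/7, 1/5, 1/4, ... strictly increasing.
- Minimum is 1/13 (n=1); inf = 1/13 (attained).
- n/(n+12) = 1 - 12/(n+12) -> 1 from below as n -> infinity, and never equals 1.
- So sup = 1 (not attained).
Conclusion: inf(S) = 1/13, attained in S.

1/13


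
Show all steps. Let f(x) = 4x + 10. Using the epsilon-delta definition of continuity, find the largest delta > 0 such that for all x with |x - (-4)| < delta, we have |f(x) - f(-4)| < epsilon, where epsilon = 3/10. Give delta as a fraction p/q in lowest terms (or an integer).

We compute f(-4) = 4*(-4) + 10 = -6.
|f(x) - f(-4)| = |4x + 10 - (-6)| = |4(x - (-4))| = 4|x - (-4)|.
We need 4|x - (-4)| < 3/10, i.e. |x - (-4)| < 3/10 / 4 = 3/40.
So any delta <= 3/40 works. Conversely, if delta > 3/40, then x = -4 + 3/40 satisfies |x - (-4)| = 3/40 < delta but |f(x) - f(-4)| = 4 * 3/40 = 3/10, which is not < 3/10; so no larger delta works.
Hence the largest such delta is 3/40.

3/40


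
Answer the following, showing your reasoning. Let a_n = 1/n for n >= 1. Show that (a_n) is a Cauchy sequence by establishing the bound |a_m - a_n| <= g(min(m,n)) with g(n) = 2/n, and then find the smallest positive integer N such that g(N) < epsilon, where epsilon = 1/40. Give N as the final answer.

For any m, n >= 1, by the triangle inequality:
|a_m - a_n| = |1/m - 1/n| <= 1/m + 1/n <= 2/min(m,n).
So g(n) = 2/n bounds the Cauchy difference. Since g(n) -> 0, (a_n) is Cauchy.
Now solve g(N) < 1/40: 2/N < 1/40 <=> N > 2 / (1/40) = 80.
The smallest integer strictly greater than 80 is N = 81.
Check: g(81) = 2/81 = 2/81 < 1/40; g(80) = 1/40 >= 1/40. So N = 81.

81


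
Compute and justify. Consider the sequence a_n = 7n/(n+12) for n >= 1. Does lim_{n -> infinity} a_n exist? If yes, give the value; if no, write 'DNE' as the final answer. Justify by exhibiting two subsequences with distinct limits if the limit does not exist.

Examine the behaviour of a_n along subsequences.
Even-n subsequence a_{2k} = 7(2k)/(2k+12) -> 7. Odd-n subsequence a_{2k+1} = 7(2k+1)/(2k+13) -> 7. Both tend to 7, which suggests the limit is 7; verify directly.
|a_n - 7| = |7n - 7(n+12)| / (n+12) = 84/(n+12) < 84/n for every n >= 1.
Given epsilon > 0, choose a positive integer N > 84/epsilon. Then for all n >= N, |a_n - 7| < 84/n <= 84/N < epsilon.
So by the definition of the limit, lim a_n exists and equals 7.

7


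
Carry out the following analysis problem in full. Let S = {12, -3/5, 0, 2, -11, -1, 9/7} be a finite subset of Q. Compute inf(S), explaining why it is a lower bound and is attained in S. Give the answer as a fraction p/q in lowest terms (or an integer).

S is finite, so inf(S) = min(S).
Sorted increasing:
-11, -1, -3/5, 0, 9/7, 2, 12
The extremum is -11.
For every x in S, x >= -11. And -11 is in S, so it is attained.
Therefore inf(S) = -11.

-11


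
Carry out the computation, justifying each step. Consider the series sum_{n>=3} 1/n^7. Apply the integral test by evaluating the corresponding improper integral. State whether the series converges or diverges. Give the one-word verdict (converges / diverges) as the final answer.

Let f(x) = x^(-7). Then f is positive, continuous, and decreasing on [3, infinity), so the integral test applies.
Compute the improper integral int_{3}^infinity f(x) dx:
  antiderivative F(x) = -1/(6*x^6).
  As x -> infinity, F(x) -> 0 (since p = 7 > 1).
  So int = F(infinity) - F(3) = 0 - (-1/4374) = 1/4374.
  Finite, so by the integral test, the series converges.

converges


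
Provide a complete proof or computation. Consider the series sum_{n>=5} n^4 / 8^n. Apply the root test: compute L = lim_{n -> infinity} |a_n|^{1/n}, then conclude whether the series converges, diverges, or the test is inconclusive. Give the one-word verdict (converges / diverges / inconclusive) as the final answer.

Let a_n denote the general term. Form |a_n|^(1/n) and simplify:
|a_n|^(1/n) = n^(4/n)/8
Take the limit as n -> infinity: L = 1/8.
Since L = 1/8 < 1, the root test implies convergence.

converges


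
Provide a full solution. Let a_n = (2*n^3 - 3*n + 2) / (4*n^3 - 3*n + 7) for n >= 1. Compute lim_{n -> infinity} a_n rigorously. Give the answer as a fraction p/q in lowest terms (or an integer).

Divide numerator and denominator by n^3, the highest power:
numerator / n^3 = 2 - 3/n^2 + 2/n^3
denominator / n^3 = 4 - 3/n^2 + 7/n^3
As n -> infinity, all terms of the form c/n^k (k >= 1) tend to 0.
So numerator / n^3 -> 2 and denominator / n^3 -> 4.
Therefore lim a_n = 1/2.

1/2


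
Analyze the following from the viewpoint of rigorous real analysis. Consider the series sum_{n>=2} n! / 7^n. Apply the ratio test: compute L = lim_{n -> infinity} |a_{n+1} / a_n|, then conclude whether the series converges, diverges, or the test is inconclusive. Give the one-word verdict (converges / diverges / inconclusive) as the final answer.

Let a_n denote the general term. Form the ratio a_{n+1}/a_n and simplify:
a_{n+1}/a_n = n/7 + 1/7
Take the limit as n -> infinity: L = infinity.
Since L = infinity > 1 (or L = infinity), the ratio test implies the series diverges.

diverges


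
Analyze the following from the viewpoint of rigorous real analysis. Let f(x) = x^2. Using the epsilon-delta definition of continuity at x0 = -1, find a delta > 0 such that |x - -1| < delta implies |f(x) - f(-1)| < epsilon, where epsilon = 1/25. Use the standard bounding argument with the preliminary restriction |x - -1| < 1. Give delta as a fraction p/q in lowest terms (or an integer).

Factor: |x^2 - (-1)^2| = |x - -1| * |x + -1|.
Impose |x - -1| < 1 first. Then |x + -1| = |(x - -1) + 2*(-1)| <= |x - -1| + 2*|-1| < 1 + 2 = 3.
So |x^2 - (-1)^2| < delta * 3.
We need delta * 3 <= 1/25, i.e. delta <= 1/25/3 = 1/75.
Since 1/75 < 1, this is tighter than 1; take delta = 1/75.
So delta = 1/75 works.

1/75


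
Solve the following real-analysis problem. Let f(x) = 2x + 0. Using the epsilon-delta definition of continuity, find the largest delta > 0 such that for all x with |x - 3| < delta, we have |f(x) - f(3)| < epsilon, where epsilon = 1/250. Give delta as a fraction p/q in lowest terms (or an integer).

We compute f(3) = 2*(3) + 0 = 6.
|f(x) - f(3)| = |2x + 0 - (6)| = |2(x - 3)| = 2|x - 3|.
We need 2|x - 3| < 1/250, i.e. |x - 3| < 1/250 / 2 = 1/500.
So any delta <= 1/500 works. Conversely, if delta > 1/500, then x = 3 + 1/500 satisfies |x - 3| = 1/500 < delta but |f(x) - f(3)| = 2 * 1/500 = 1/250, which is not < 1/250; so no larger delta works.
Hence the largest such delta is 1/500.

1/500


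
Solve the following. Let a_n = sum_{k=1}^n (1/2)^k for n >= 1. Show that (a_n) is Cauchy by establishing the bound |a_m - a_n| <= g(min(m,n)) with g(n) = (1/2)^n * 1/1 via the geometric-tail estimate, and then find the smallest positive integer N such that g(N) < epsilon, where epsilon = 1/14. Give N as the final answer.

For m > n >= 1: |a_m - a_n| = sum_{k=n+1}^m (1/2)^k < sum_{k=n+1}^infinity (1/2)^k = (1/2)^(n+1) / (1 - 1/2) = (1/2)^n * (1/2) * (2/1) = (1/2)^n * 1/1.
So g(n) = (1/2)^n / 1. Since g(n) -> 0, (a_n) is Cauchy.
Now solve g(N) < 1/14: (1/2)^N / 1 < 1/14 <=> 2^N > 1 / (1 * 1/14) = 14.
Check powers of 2: 2^3 = 8 <= 14, 2^4 = 16 > 14.
So the smallest such N is 4. Check: g(4) = 1/(1 * 16) = 1/16 < 1/14.

4


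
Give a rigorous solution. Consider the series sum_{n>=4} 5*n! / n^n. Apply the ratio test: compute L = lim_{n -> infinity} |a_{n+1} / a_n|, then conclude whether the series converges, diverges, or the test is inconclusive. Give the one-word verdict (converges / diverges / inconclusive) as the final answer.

Let a_n denote the general term. Form the ratio a_{n+1}/a_n and simplify:
a_{n+1}/a_n = (n/(n + 1))^n
Take the limit as n -> infinity: L = exp(-1).
Since L = exp(-1) < 1, the ratio test implies the series converges.

converges


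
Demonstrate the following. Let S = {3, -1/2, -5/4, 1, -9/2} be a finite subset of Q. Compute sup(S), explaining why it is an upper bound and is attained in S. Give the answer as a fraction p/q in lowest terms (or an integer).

S is finite, so sup(S) = max(S).
Sorted decreasing:
3, 1, -1/2, -5/4, -9/2
The extremum is 3.
For every x in S, x <= 3. And 3 is in S, so it is attained.
Therefore sup(S) = 3.

3


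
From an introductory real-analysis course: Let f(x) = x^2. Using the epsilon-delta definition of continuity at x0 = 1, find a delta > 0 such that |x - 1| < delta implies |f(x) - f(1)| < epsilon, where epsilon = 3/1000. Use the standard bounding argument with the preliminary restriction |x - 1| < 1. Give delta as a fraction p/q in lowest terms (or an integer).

Factor: |x^2 - (1)^2| = |x - 1| * |x + 1|.
Impose |x - 1| < 1 first. Then |x + 1| = |(x - 1) + 2*(1)| <= |x - 1| + 2*|1| < 1 + 2 = 3.
So |x^2 - (1)^2| < delta * 3.
We need delta * 3 <= 3/1000, i.e. delta <= 3/1000/3 = 1/1000.
Since 1/1000 < 1, this is tighter than 1; take delta = 1/1000.
So delta = 1/1000 works.

1/1000


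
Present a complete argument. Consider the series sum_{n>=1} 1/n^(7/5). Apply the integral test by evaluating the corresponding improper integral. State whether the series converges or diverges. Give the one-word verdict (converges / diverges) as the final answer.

Let f(x) = x^(-7/5). Then f is positive, continuous, and decreasing on [1, infinity), so the integral test applies.
Compute the improper integral int_{1}^infinity f(x) dx:
  antiderivative F(x) = -5/(2*x^(2/5)).
  As x -> infinity, F(x) -> 0 (since p = 7/5 > 1).
  So int = F(infinity) - F(1) = 0 - (-5/2) = 5/2.
  Finite, so by the integral test, the series converges.

converges


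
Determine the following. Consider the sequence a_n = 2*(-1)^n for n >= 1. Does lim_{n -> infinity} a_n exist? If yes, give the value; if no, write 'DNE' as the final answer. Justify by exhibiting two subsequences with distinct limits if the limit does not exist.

Examine the behaviour of a_n along subsequences.
Even-n subsequence a_{2k} = 2 -> 2. Odd-n subsequence a_{2k+1} = -2 -> -2.
Since these two subsequential limits are 2 and -2, distinct, the full sequence cannot converge (a convergent sequence has all subsequences tending to the same limit). So lim a_n does not exist.

DNE


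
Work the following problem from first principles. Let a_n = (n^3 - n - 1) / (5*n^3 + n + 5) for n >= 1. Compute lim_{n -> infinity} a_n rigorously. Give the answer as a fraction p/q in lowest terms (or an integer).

Divide numerator and denominator by n^3, the highest power:
numerator / n^3 = 1 - 1/n^2 - 1/n^3
denominator / n^3 = 5 + n^(-2) + 5/n^3
As n -> infinity, all terms of the form c/n^k (k >= 1) tend to 0.
So numerator / n^3 -> 1 and denominator / n^3 -> 5.
Therefore lim a_n = 1/5.

1/5
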